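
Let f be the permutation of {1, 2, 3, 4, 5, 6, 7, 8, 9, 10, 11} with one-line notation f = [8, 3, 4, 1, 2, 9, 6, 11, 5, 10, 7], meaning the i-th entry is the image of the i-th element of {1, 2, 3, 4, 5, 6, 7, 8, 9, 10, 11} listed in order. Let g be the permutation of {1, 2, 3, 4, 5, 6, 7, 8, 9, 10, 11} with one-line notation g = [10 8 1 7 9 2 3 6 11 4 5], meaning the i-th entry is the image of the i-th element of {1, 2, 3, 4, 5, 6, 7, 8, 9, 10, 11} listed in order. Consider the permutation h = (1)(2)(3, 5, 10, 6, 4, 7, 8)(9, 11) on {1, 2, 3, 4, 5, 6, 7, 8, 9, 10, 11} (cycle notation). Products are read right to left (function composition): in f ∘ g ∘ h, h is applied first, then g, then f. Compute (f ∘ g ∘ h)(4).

(f ∘ g ∘ h)(4) = f(g(h(4))). h(4) = 7, then g(7) = 3, then f(3) = 4, so the result is 4.

4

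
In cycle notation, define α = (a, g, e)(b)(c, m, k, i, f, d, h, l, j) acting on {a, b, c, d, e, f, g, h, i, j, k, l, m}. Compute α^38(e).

g

e lies in the 3-cycle (a, g, e).
Since the cycle has length 3, α^38 acts on it the same as α^2 (38 mod 3 = 2).
Advancing 2 steps from e: e → a → g.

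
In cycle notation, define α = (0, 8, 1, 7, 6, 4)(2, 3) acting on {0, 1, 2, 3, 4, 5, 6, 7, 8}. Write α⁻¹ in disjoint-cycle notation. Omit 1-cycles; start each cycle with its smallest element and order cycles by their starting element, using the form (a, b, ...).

(0, 4, 6, 7, 1, 8)(2, 3)

The inverse reverses each cycle.
After reversing and putting each cycle's least element first, α⁻¹ = (0, 4, 6, 7, 1, 8)(2, 3).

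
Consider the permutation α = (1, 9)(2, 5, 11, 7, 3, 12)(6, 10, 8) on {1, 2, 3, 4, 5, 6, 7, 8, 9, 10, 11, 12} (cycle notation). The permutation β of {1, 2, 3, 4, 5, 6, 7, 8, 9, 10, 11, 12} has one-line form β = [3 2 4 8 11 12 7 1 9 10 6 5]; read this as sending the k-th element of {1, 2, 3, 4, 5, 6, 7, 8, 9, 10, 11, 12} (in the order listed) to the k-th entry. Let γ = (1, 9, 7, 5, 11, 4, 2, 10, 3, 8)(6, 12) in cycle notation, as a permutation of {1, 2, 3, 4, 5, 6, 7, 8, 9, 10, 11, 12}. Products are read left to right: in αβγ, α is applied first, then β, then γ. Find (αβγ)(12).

(αβγ)(12) = γ(β(α(12))). α(12) = 2, then β(2) = 2, then γ(2) = 10, so the result is 10.

10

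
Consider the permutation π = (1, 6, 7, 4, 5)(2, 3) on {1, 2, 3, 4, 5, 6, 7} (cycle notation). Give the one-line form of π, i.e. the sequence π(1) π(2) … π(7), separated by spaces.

Image by image: 1→6, 2→3, 3→2, 4→5, 5→1, 6→7, 7→4.
Listing these in domain order gives 6 3 2 5 1 7 4.

6 3 2 5 1 7 4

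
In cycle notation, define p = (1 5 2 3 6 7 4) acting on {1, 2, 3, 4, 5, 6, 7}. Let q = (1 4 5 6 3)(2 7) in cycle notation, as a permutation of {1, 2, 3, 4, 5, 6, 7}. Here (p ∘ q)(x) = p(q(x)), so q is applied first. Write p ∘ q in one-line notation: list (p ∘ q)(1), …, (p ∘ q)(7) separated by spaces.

1 4 5 2 7 6 3

(p ∘ q)(x) = p(q(x)). Computing each image: p(q(1)) = p(4) = 1, p(q(2)) = p(7) = 4, p(q(3)) = p(1) = 5, p(q(4)) = p(5) = 2, p(q(5)) = p(6) = 7, p(q(6)) = p(3) = 6, p(q(7)) = p(2) = 3.
Hence p ∘ q = [1 4 5 2 7 6 3].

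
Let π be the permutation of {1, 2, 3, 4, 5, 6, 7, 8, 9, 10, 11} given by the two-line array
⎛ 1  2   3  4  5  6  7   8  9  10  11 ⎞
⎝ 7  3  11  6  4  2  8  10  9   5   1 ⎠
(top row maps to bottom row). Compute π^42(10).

Tracing 10 → 5 → … returns to 10 after 10 steps, so 10 lies in a 10-cycle (1 7 8 10 5 4 6 2 3 11).
Since the cycle has length 10, π^42 acts on it the same as π^2 (42 mod 10 = 2).
Stepping 2 places around the cycle: 10 → 5 → 4.

4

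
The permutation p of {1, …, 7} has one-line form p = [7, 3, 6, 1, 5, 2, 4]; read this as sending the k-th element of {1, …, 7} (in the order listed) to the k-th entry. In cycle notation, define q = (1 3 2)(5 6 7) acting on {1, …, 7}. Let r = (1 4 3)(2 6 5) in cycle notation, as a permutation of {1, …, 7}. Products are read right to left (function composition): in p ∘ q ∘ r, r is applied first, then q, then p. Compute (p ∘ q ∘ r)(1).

1

Apply the permutations in order: r(1) = 4, then q(4) = 4, then p(4) = 1. So (p ∘ q ∘ r)(1) = 1.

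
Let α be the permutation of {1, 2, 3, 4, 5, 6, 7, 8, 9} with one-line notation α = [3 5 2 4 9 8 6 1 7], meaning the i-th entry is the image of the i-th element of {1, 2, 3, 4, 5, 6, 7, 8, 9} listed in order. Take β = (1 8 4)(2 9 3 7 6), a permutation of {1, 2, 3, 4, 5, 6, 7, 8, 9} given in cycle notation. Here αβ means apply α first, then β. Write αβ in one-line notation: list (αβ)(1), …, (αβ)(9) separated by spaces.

7 5 9 1 3 4 2 8 6

(αβ)(x) = β(α(x)). Computing each image: β(α(1)) = β(3) = 7, β(α(2)) = β(5) = 5, β(α(3)) = β(2) = 9, β(α(4)) = β(4) = 1, β(α(5)) = β(9) = 3, β(α(6)) = β(8) = 4, β(α(7)) = β(6) = 2, β(α(8)) = β(1) = 8, β(α(9)) = β(7) = 6.
Hence αβ = [7 5 9 1 3 4 2 8 6].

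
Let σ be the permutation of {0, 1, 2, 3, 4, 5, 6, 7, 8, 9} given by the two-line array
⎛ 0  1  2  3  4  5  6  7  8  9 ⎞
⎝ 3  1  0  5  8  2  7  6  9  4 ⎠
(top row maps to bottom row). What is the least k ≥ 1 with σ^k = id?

Writing σ as disjoint cycles, the cycle lengths are 4, 3, 2, 1.
The order is lcm(4, 3, 2) = 12.

12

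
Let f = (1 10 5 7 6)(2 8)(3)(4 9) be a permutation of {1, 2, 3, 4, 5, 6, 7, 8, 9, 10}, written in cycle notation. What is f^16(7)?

6

7 lies in the 5-cycle (1 10 5 7 6).
Since the cycle has length 5, f^16 acts on it the same as f^1 (16 mod 5 = 1).
Stepping 1 place around the cycle: 7 → 6.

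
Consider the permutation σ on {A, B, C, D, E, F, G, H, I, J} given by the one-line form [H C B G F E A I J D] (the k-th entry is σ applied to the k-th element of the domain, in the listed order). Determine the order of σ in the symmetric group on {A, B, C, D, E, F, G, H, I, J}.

The disjoint-cycle form of σ has cycle lengths 6, 2, 2.
The order of σ is the least common multiple of its cycle lengths: lcm(6, 2, 2) = 6.

6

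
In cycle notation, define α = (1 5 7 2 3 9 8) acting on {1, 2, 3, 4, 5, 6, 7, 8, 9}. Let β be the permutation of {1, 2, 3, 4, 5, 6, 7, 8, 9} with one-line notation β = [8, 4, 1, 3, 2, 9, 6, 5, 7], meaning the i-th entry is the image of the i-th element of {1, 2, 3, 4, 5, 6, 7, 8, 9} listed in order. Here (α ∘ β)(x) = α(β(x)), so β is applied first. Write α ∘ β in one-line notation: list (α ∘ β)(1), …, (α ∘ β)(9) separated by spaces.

Chase each element through β then α: 1 → 8 → 1; 2 → 4 → 4; 3 → 1 → 5; 4 → 3 → 9; 5 → 2 → 3; 6 → 9 → 8; 7 → 6 → 6; 8 → 5 → 7; 9 → 7 → 2.
So α ∘ β in one-line form is 1 4 5 9 3 8 6 7 2.

1 4 5 9 3 8 6 7 2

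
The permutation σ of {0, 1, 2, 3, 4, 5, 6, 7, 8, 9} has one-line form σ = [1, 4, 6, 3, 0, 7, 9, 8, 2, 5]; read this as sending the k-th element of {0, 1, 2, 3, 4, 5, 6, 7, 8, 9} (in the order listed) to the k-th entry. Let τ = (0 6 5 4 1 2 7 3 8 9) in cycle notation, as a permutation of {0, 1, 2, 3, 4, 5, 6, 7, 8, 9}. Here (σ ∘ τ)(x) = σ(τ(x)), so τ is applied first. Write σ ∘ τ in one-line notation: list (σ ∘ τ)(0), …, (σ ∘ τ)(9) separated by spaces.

9 6 8 2 4 0 7 3 5 1

(σ ∘ τ)(x) = σ(τ(x)). Computing each image: σ(τ(0)) = σ(6) = 9, σ(τ(1)) = σ(2) = 6, σ(τ(2)) = σ(7) = 8, σ(τ(3)) = σ(8) = 2, σ(τ(4)) = σ(1) = 4, σ(τ(5)) = σ(4) = 0, σ(τ(6)) = σ(5) = 7, σ(τ(7)) = σ(3) = 3, σ(τ(8)) = σ(9) = 5, σ(τ(9)) = σ(0) = 1.
Hence σ ∘ τ = [9 6 8 2 4 0 7 3 5 1].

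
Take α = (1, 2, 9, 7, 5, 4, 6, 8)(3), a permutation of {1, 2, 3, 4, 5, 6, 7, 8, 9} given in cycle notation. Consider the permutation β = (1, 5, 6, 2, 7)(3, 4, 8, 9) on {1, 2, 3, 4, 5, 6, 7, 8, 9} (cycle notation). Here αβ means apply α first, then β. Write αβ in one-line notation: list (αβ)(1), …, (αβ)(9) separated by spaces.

(αβ)(x) = β(α(x)). Computing each image: β(α(1)) = β(2) = 7, β(α(2)) = β(9) = 3, β(α(3)) = β(3) = 4, β(α(4)) = β(6) = 2, β(α(5)) = β(4) = 8, β(α(6)) = β(8) = 9, β(α(7)) = β(5) = 6, β(α(8)) = β(1) = 5, β(α(9)) = β(7) = 1.
Hence αβ = [7 3 4 2 8 9 6 5 1].

7 3 4 2 8 9 6 5 1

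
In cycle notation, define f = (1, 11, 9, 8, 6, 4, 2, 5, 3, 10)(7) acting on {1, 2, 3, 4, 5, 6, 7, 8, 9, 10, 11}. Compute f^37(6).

11

6 lies in the 10-cycle (1, 11, 9, 8, 6, 4, 2, 5, 3, 10).
Since the cycle has length 10, f^37 acts on it the same as f^7 (37 mod 10 = 7).
Stepping 7 places around the cycle: 6 → 4 → 2 → 5 → 3 → 10 → 1 → 11.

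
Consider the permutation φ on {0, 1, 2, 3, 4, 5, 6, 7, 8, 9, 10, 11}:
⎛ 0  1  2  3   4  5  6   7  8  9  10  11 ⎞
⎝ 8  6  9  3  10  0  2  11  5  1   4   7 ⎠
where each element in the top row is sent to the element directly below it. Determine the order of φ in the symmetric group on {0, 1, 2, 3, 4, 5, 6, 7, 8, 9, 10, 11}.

12

Decomposing into disjoint cycles gives cycle lengths 4, 3, 2, 2, 1.
The order is lcm(4, 3, 2, 2) = 12.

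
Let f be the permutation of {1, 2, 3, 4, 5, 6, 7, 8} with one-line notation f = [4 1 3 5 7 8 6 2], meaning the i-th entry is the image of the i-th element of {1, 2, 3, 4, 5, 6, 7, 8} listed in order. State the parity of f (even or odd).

even

In disjoint-cycle form the cycle lengths are 7, 1.
A cycle of length ℓ contributes ℓ−1 transpositions, so f is a product of 6 transpositions — even.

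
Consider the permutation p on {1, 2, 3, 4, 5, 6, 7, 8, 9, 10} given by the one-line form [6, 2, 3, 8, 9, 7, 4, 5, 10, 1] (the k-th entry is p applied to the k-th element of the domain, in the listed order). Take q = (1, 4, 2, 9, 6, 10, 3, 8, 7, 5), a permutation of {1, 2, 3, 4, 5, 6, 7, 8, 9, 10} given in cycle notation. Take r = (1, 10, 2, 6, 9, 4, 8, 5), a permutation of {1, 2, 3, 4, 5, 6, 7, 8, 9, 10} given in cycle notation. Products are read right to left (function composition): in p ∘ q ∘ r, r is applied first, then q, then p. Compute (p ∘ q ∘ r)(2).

1

(p ∘ q ∘ r)(2) = p(q(r(2))). r(2) = 6, then q(6) = 10, then p(10) = 1, so the result is 1.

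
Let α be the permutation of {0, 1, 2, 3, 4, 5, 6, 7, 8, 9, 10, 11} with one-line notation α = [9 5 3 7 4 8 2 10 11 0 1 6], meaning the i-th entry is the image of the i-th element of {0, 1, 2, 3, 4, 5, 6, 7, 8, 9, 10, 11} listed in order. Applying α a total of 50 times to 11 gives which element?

10

Tracing 11 → 6 → … returns to 11 after 9 steps, so 11 lies in a 9-cycle (1 5 8 11 6 2 3 7 10).
Since the cycle has length 9, α^50 acts on it the same as α^5 (50 mod 9 = 5).
Stepping 5 places around the cycle: 11 → 6 → 2 → 3 → 7 → 10.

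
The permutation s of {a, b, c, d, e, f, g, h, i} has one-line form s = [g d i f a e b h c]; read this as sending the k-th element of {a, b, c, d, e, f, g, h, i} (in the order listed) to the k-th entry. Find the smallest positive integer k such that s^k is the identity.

Decomposing into disjoint cycles gives cycle lengths 6, 2, 1.
The order of s is the least common multiple of its cycle lengths: lcm(6, 2) = 6.

6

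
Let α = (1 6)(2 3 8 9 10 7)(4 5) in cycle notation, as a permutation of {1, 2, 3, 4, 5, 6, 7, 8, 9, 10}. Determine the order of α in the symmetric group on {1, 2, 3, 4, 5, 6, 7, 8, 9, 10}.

6

The disjoint cycles have lengths 6, 2, 2.
The order of α is the least common multiple of its cycle lengths: lcm(6, 2, 2) = 6.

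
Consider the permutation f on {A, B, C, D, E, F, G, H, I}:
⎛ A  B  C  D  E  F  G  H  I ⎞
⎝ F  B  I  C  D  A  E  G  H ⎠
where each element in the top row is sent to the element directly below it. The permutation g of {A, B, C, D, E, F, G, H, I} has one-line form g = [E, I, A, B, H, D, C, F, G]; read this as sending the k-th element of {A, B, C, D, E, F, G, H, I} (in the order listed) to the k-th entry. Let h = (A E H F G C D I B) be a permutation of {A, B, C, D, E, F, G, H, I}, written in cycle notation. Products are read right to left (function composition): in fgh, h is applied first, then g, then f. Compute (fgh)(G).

Chase G: h(G) = C; g(C) = A; f(A) = F. Hence (fgh)(G) = F.

F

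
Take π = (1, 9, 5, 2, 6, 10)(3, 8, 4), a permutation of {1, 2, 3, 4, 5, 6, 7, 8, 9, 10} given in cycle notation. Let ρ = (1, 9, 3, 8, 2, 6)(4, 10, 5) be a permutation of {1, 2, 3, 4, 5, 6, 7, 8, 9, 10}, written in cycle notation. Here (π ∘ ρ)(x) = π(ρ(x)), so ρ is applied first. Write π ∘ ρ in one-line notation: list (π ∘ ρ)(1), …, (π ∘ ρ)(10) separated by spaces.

(π ∘ ρ)(x) = π(ρ(x)). Computing each image: π(ρ(1)) = π(9) = 5, π(ρ(2)) = π(6) = 10, π(ρ(3)) = π(8) = 4, π(ρ(4)) = π(10) = 1, π(ρ(5)) = π(4) = 3, π(ρ(6)) = π(1) = 9, π(ρ(7)) = π(7) = 7, π(ρ(8)) = π(2) = 6, π(ρ(9)) = π(3) = 8, π(ρ(10)) = π(5) = 2.
Hence π ∘ ρ = [5 10 4 1 3 9 7 6 8 2].

5 10 4 1 3 9 7 6 8 2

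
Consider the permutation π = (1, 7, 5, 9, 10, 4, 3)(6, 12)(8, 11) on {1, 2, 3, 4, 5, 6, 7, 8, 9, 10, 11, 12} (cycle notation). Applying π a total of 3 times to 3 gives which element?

3 lies in the 7-cycle (1, 7, 5, 9, 10, 4, 3).
Stepping 3 places around the cycle: 3 → 1 → 7 → 5.

5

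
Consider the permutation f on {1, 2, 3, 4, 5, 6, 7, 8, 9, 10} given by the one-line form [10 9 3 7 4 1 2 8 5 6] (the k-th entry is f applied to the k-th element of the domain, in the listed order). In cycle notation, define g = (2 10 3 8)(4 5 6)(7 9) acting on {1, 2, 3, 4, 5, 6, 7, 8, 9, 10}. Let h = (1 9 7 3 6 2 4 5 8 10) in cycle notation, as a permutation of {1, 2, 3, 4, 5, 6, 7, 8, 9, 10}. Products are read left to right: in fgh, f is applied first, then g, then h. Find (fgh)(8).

(fgh)(8) = h(g(f(8))). f(8) = 8, then g(8) = 2, then h(2) = 4, so the result is 4.

4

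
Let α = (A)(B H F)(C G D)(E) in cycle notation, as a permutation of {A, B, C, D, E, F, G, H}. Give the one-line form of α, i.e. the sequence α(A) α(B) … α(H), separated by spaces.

Image by image: A↦A, B↦H, C↦G, D↦C, E↦E, F↦B, G↦D, H↦F.
Listing these in domain order gives A H G C E B D F.

A H G C E B D F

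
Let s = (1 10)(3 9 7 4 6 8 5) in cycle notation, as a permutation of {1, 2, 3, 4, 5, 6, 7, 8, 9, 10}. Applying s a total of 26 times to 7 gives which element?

3

7 lies in the 7-cycle (3 9 7 4 6 8 5).
Powers repeat with period 7 on this cycle, and 26 mod 7 = 5, so s^26(7) = s^5(7).
Stepping 5 places around the cycle: 7 → 4 → 6 → 8 → 5 → 3.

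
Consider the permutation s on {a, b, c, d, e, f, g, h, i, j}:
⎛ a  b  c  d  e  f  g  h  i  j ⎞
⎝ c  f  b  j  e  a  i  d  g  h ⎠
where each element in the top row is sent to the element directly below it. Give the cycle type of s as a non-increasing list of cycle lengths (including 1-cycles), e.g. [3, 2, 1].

[4, 3, 2, 1]

The disjoint cycles are (a c b f)(d j h)(e)(g i), with lengths 4, 3, 2, 1 in non-increasing order.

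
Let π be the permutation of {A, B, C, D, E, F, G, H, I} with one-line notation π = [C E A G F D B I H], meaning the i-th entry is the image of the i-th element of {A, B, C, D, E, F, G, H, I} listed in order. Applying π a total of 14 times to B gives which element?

Tracing B → E → … returns to B after 5 steps, so B lies in a 5-cycle (B, E, F, D, G).
Powers repeat with period 5 on this cycle, and 14 mod 5 = 4, so π^14(B) = π^4(B).
Stepping 4 places around the cycle: B → E → F → D → G.

G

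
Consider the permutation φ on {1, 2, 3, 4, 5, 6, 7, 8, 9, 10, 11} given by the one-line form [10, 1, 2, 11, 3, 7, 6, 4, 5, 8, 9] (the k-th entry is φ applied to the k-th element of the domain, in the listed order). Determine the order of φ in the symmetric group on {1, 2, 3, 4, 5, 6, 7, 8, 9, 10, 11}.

Decomposing into disjoint cycles gives cycle lengths 9, 2.
Since disjoint cycles commute, ord(φ) = lcm(9, 2) = 18.

18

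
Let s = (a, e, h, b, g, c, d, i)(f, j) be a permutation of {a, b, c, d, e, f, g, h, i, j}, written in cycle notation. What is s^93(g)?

g lies in the 8-cycle (a, e, h, b, g, c, d, i).
On an 8-cycle, s^8 is the identity, so s^93 = s^5 there (93 ≡ 5 mod 8).
Advancing 5 steps from g: g → c → d → i → a → e.

e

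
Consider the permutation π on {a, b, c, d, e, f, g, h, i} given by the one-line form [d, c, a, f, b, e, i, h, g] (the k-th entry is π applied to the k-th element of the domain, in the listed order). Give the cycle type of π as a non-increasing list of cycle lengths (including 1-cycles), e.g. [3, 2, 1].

The disjoint cycles are (a, d, f, e, b, c)(g, i)(h), with lengths 6, 2, 1 in non-increasing order.

[6, 2, 1]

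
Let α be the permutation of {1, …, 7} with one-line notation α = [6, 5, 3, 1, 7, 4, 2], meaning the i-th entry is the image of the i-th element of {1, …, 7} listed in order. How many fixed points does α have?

The fixed points (elements with α(x) = x) are {3}, so there is 1.

1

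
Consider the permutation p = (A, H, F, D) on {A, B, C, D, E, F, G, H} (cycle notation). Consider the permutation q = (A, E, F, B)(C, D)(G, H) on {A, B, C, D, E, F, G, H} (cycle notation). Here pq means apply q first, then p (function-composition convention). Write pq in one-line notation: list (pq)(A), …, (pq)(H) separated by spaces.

Chase each element through q then p: A → E → E; B → A → H; C → D → A; D → C → C; E → F → D; F → B → B; G → H → F; H → G → G.
So pq in one-line form is E H A C D B F G.

E H A C D B F G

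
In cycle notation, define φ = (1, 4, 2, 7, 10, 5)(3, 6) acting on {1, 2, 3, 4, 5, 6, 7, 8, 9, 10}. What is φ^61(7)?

7 lies in the 6-cycle (1, 4, 2, 7, 10, 5).
Powers repeat with period 6 on this cycle, and 61 mod 6 = 1, so φ^61(7) = φ^1(7).
Stepping 1 place around the cycle: 7 → 10.

10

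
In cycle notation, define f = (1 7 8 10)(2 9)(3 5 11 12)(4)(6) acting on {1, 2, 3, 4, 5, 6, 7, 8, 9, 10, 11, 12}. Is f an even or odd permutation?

The cycle lengths are 4, 4, 2, 1, 1.
A cycle is odd iff its length is even; f has 3 even-length cycles, so sgn(f) = (−1)^3 and f is odd.

odd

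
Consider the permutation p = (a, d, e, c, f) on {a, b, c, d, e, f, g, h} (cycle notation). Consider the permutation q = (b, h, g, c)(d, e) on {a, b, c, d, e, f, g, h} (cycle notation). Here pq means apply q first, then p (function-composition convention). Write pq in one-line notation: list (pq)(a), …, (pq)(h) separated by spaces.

(pq)(x) = p(q(x)). Computing each image: p(q(a)) = p(a) = d, p(q(b)) = p(h) = h, p(q(c)) = p(b) = b, p(q(d)) = p(e) = c, p(q(e)) = p(d) = e, p(q(f)) = p(f) = a, p(q(g)) = p(c) = f, p(q(h)) = p(g) = g.
Hence pq = [d h b c e a f g].

d h b c e a f g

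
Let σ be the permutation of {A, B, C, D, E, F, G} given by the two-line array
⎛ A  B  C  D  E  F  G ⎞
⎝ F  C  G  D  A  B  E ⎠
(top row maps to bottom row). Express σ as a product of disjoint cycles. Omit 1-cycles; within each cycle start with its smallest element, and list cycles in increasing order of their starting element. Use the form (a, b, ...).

(A, F, B, C, G, E)

Iterating σ from A gives A → F → B → C → G → E → A; that is the 6-cycle (A, F, B, C, G, E).
Continuing from each remaining unvisited element yields (A, F, B, C, G, E).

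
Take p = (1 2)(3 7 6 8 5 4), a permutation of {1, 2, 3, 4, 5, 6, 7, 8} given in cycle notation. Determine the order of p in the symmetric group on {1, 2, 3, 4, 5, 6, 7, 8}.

The disjoint cycles have lengths 6, 2.
The order of p is the least common multiple of its cycle lengths: lcm(6, 2) = 6.

6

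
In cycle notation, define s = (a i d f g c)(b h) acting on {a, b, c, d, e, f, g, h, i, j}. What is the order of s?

6

The disjoint cycles have lengths 6, 2, 1, 1.
Since disjoint cycles commute, ord(s) = lcm(6, 2) = 6.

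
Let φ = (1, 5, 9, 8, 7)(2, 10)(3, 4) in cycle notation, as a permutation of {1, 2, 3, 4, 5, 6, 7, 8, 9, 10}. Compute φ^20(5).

5

5 lies in the 5-cycle (1, 5, 9, 8, 7).
Powers repeat with period 5 on this cycle, and 20 mod 5 = 0, so φ^20(5) = φ^0(5).
So φ^20(5) = 5.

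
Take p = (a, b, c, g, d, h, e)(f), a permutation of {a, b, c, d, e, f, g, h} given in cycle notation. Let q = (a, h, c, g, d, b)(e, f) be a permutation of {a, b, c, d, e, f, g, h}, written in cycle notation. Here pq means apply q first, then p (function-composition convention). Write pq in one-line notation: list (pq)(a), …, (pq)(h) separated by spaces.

e b d c f a h g

(pq)(x) = p(q(x)). Computing each image: p(q(a)) = p(h) = e, p(q(b)) = p(a) = b, p(q(c)) = p(g) = d, p(q(d)) = p(b) = c, p(q(e)) = p(f) = f, p(q(f)) = p(e) = a, p(q(g)) = p(d) = h, p(q(h)) = p(c) = g.
Hence pq = [e b d c f a h g].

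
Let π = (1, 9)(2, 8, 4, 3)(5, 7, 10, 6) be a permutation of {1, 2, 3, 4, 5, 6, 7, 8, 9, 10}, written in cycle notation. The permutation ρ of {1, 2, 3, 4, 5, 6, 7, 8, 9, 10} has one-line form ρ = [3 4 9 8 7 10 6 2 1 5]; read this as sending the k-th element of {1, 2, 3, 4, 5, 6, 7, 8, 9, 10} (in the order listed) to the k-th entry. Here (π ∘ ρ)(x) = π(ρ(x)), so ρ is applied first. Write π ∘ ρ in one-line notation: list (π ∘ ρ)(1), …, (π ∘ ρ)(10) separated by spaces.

2 3 1 4 10 6 5 8 9 7

(π ∘ ρ)(x) = π(ρ(x)). Computing each image: π(ρ(1)) = π(3) = 2, π(ρ(2)) = π(4) = 3, π(ρ(3)) = π(9) = 1, π(ρ(4)) = π(8) = 4, π(ρ(5)) = π(7) = 10, π(ρ(6)) = π(10) = 6, π(ρ(7)) = π(6) = 5, π(ρ(8)) = π(2) = 8, π(ρ(9)) = π(1) = 9, π(ρ(10)) = π(5) = 7.
Hence π ∘ ρ = [2 3 1 4 10 6 5 8 9 7].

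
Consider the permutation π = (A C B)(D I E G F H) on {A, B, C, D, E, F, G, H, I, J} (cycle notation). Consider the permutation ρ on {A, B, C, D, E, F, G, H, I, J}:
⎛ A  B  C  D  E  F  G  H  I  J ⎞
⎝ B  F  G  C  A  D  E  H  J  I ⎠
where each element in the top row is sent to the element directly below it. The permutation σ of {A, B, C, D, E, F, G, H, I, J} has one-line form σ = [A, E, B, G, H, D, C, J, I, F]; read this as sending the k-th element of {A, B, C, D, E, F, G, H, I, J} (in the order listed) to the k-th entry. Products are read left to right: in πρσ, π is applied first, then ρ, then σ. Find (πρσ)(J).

Apply the permutations in order: π(J) = J, then ρ(J) = I, then σ(I) = I. So (πρσ)(J) = I.

I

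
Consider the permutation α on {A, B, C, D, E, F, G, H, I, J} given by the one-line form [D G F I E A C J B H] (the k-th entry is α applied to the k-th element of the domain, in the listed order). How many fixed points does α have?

The fixed points (elements with α(x) = x) are {E}, so there is 1.

1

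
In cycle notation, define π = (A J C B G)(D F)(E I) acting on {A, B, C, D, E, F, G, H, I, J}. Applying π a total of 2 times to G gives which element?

J

G lies in the 5-cycle (A J C B G).
Advancing 2 steps from G: G → A → J.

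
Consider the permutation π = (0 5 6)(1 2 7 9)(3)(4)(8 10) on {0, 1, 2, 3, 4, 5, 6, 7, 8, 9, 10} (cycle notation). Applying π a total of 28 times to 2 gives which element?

2 lies in the 4-cycle (1 2 7 9).
Powers repeat with period 4 on this cycle, and 28 mod 4 = 0, so π^28(2) = π^0(2).
So π^28(2) = 2.

2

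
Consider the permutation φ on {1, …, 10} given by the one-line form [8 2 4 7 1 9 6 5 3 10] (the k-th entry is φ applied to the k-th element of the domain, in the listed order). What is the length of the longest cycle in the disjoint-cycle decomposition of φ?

Decomposing into disjoint cycles gives (1 8 5)(3 4 7 6 9); the longest has length 5.

5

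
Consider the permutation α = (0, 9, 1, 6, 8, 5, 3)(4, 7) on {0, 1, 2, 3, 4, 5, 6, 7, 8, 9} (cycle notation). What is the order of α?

14

The disjoint cycles have lengths 7, 2, 1.
Since disjoint cycles commute, ord(α) = lcm(7, 2) = 14.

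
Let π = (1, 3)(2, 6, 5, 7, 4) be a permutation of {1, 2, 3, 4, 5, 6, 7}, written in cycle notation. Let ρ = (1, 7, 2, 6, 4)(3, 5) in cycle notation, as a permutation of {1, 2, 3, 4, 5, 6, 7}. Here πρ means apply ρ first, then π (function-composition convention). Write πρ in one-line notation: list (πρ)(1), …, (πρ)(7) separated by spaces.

(πρ)(x) = π(ρ(x)). Computing each image: π(ρ(1)) = π(7) = 4, π(ρ(2)) = π(6) = 5, π(ρ(3)) = π(5) = 7, π(ρ(4)) = π(1) = 3, π(ρ(5)) = π(3) = 1, π(ρ(6)) = π(4) = 2, π(ρ(7)) = π(2) = 6.
Hence πρ = [4 5 7 3 1 2 6].

4 5 7 3 1 2 6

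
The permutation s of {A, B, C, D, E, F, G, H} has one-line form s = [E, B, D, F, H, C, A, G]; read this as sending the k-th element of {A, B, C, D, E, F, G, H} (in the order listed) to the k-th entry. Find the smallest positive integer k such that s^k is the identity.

The disjoint-cycle form of s has cycle lengths 4, 3, 1.
The order is lcm(4, 3) = 12.

12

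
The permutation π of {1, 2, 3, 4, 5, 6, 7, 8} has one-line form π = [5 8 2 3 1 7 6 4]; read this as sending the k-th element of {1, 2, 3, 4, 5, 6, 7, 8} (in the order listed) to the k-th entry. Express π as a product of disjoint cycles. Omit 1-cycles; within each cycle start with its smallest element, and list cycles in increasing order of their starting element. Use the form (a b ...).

(1 5)(2 8 4 3)(6 7)

Start at 1 and follow images: 1 → 5 → 1, giving the cycle (1 5).
Continuing from each remaining unvisited element yields (1 5)(2 8 4 3)(6 7).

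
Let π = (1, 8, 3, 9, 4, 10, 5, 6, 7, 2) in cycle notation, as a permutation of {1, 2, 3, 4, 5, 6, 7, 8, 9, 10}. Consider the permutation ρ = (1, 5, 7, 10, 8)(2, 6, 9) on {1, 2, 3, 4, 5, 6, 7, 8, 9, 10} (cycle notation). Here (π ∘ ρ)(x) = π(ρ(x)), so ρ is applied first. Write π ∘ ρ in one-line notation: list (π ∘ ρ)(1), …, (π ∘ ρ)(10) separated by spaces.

(π ∘ ρ)(x) = π(ρ(x)). Computing each image: π(ρ(1)) = π(5) = 6, π(ρ(2)) = π(6) = 7, π(ρ(3)) = π(3) = 9, π(ρ(4)) = π(4) = 10, π(ρ(5)) = π(7) = 2, π(ρ(6)) = π(9) = 4, π(ρ(7)) = π(10) = 5, π(ρ(8)) = π(1) = 8, π(ρ(9)) = π(2) = 1, π(ρ(10)) = π(8) = 3.
Hence π ∘ ρ = [6 7 9 10 2 4 5 8 1 3].

6 7 9 10 2 4 5 8 1 3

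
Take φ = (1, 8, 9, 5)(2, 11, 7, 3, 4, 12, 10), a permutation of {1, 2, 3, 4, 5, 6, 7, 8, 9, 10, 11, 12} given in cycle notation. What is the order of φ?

28

The cycle type of φ is (7, 4, 1).
Since disjoint cycles commute, ord(φ) = lcm(7, 4) = 28.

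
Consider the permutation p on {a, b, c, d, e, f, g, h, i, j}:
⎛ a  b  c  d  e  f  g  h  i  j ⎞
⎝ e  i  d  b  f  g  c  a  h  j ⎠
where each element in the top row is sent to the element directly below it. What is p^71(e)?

Tracing e → f → … returns to e after 9 steps, so e lies in a 9-cycle (a e f g c d b i h).
Since the cycle has length 9, p^71 acts on it the same as p^8 (71 mod 9 = 8).
Stepping 8 places around the cycle: e → f → g → c → d → b → i → h → a.

a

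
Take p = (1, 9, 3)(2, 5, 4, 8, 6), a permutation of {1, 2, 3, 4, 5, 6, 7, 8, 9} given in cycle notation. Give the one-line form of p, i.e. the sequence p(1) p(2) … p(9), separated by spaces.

Each element maps to the next entry in its cycle (wrapping to the front): 1↦9, 2↦5, 3↦1, 4↦8, 5↦4, 6↦2, 7↦7, 8↦6, 9↦3.
So the one-line form is 9 5 1 8 4 2 7 6 3.

9 5 1 8 4 2 7 6 3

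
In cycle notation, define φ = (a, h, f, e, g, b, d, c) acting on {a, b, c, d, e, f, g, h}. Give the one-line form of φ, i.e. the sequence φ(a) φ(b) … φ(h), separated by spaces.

h d a c g e b f

Each element maps to the next entry in its cycle (wrapping to the front): a→h, b→d, c→a, d→c, e→g, f→e, g→b, h→f.
So the one-line form is h d a c g e b f.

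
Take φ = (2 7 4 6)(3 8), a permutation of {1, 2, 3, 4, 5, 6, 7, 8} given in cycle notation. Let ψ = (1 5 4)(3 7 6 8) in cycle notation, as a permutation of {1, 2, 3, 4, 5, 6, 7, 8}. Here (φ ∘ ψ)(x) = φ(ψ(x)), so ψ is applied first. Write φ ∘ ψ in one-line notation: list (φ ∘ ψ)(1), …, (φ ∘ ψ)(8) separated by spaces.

For each element, apply ψ then φ: 1 → 5 → 5; 2 → 2 → 7; 3 → 7 → 4; 4 → 1 → 1; 5 → 4 → 6; 6 → 8 → 3; 7 → 6 → 2; 8 → 3 → 8.
So φ ∘ ψ in one-line form is 5 7 4 1 6 3 2 8.

5 7 4 1 6 3 2 8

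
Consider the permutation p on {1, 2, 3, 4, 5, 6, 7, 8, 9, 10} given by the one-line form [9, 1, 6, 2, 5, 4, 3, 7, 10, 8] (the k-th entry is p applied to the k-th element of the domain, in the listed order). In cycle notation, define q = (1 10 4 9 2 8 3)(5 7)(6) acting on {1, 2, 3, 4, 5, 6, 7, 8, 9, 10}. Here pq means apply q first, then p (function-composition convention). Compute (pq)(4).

10

q(4) = 9, then p(9) = 10; composing gives (pq)(4) = 10.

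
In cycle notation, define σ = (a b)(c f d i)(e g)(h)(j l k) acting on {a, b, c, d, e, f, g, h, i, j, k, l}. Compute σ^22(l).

k

l lies in the 3-cycle (j l k).
Powers repeat with period 3 on this cycle, and 22 mod 3 = 1, so σ^22(l) = σ^1(l).
Stepping 1 place around the cycle: l → k.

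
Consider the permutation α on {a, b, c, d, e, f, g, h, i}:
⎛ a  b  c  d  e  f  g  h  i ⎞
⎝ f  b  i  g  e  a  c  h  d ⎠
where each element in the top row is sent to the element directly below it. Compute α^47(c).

Tracing c → i → … returns to c after 4 steps, so c lies in a 4-cycle (c, i, d, g).
Since the cycle has length 4, α^47 acts on it the same as α^3 (47 mod 4 = 3).
Stepping 3 places around the cycle: c → i → d → g.

g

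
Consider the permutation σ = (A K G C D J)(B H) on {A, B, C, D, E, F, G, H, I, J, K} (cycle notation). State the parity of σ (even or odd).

even

The cycle lengths are 6, 2, 1, 1, 1.
A cycle of length ℓ contributes ℓ−1 transpositions, so σ is a product of 5 + 1 = 6 transpositions — even.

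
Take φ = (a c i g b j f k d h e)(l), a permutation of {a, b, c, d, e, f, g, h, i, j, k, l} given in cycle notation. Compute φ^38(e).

e lies in the 11-cycle (a c i g b j f k d h e).
Powers repeat with period 11 on this cycle, and 38 mod 11 = 5, so φ^38(e) = φ^5(e).
Stepping 5 places around the cycle: e → a → c → i → g → b.

b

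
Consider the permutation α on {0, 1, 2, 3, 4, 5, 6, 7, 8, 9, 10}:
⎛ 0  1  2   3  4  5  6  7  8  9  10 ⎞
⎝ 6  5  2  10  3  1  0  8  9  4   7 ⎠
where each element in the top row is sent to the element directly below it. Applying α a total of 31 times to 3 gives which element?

10

Tracing 3 → 10 → … returns to 3 after 6 steps, so 3 lies in a 6-cycle (3, 10, 7, 8, 9, 4).
On a 6-cycle, α^6 is the identity, so α^31 = α^1 there (31 ≡ 1 mod 6).
Advancing 1 step from 3: 3 → 10.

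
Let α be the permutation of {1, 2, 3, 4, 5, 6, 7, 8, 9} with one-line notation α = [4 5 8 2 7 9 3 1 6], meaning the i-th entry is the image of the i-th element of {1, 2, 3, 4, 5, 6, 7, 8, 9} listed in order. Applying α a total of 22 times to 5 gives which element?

7

Tracing 5 → 7 → … returns to 5 after 7 steps, so 5 lies in a 7-cycle (1 4 2 5 7 3 8).
On a 7-cycle, α^7 is the identity, so α^22 = α^1 there (22 ≡ 1 mod 7).
Stepping 1 place around the cycle: 5 → 7.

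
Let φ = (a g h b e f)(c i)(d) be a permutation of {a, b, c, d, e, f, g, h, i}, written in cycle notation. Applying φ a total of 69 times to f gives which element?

h

f lies in the 6-cycle (a g h b e f).
On a 6-cycle, φ^6 is the identity, so φ^69 = φ^3 there (69 ≡ 3 mod 6).
Stepping 3 places around the cycle: f → a → g → h.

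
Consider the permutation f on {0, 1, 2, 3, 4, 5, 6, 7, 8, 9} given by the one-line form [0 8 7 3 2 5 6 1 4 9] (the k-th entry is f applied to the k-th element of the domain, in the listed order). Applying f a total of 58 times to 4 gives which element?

1

Tracing 4 → 2 → … returns to 4 after 5 steps, so 4 lies in a 5-cycle (1, 8, 4, 2, 7).
Since the cycle has length 5, f^58 acts on it the same as f^3 (58 mod 5 = 3).
Advancing 3 steps from 4: 4 → 2 → 7 → 1.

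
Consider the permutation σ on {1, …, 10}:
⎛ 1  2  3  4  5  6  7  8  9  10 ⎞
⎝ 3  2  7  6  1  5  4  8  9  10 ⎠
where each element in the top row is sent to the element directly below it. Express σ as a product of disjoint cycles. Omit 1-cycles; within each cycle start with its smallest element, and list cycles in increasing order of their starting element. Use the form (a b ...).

From 1: 1 → 3 → 7 → 4 → 6 → 5 → 1, closing the cycle (1 3 7 4 6 5).
Repeating from the next unused element and collecting all non-trivial cycles gives (1 3 7 4 6 5).

(1 3 7 4 6 5)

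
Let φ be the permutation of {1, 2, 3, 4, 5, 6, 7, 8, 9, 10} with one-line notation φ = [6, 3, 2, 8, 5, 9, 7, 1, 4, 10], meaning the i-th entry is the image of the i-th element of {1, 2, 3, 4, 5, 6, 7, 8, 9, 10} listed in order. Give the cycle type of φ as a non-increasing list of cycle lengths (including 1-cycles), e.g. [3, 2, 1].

The disjoint cycles are (1, 6, 9, 4, 8)(2, 3)(5)(7)(10), with lengths 5, 2, 1, 1, 1 in non-increasing order.

[5, 2, 1, 1, 1]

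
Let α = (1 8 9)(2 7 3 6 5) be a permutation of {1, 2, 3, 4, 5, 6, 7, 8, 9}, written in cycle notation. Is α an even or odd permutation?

The cycle lengths are 5, 3, 1.
A cycle is odd iff its length is even; α has 0 even-length cycles, so sgn(α) = (−1)^0 and α is even.

even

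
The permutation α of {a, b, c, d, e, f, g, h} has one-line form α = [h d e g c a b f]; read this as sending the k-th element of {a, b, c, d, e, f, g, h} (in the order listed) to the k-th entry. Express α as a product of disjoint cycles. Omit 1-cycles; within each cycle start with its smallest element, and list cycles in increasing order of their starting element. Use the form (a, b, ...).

(a, h, f)(b, d, g)(c, e)

Iterating α from a gives a → h → f → a; that is the 3-cycle (a, h, f).
Continuing from each remaining unvisited element yields (a, h, f)(b, d, g)(c, e).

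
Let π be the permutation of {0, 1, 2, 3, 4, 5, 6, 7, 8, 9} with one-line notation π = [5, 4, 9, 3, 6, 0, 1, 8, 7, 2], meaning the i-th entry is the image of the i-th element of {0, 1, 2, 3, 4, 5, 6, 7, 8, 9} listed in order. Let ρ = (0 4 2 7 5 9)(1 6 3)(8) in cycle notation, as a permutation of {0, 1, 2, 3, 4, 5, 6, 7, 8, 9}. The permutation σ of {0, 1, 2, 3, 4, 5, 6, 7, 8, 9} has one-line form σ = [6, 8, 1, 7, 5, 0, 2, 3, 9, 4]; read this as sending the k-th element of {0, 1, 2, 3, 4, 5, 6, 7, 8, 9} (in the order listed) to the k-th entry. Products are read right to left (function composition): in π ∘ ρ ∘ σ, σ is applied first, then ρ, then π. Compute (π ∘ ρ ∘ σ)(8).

(π ∘ ρ ∘ σ)(8) = π(ρ(σ(8))). σ(8) = 9, then ρ(9) = 0, then π(0) = 5, so the result is 5.

5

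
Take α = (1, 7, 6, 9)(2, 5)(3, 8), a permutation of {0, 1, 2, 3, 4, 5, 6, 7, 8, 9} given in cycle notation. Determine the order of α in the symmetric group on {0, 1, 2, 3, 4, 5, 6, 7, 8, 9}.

The cycle type of α is (4, 2, 2, 1, 1).
Since disjoint cycles commute, ord(α) = lcm(4, 2, 2) = 4.

4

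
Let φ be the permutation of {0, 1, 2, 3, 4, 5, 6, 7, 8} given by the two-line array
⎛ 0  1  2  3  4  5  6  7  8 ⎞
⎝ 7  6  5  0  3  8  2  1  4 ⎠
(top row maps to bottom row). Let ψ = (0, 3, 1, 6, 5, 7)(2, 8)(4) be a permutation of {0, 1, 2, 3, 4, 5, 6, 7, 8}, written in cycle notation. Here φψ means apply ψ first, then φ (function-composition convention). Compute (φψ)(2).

(φψ)(2) = φ(ψ(2)). ψ(2) = 8, then φ(8) = 4. So (φψ)(2) = 4.

4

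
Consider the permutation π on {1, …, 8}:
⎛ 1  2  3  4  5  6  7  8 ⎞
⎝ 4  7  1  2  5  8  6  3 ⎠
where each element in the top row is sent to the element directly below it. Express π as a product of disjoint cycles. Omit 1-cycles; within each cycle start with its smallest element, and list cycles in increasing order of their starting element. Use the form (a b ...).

(1 4 2 7 6 8 3)

Iterating π from 1 gives 1 → 4 → 2 → 7 → 6 → 8 → 3 → 1; that is the 7-cycle (1 4 2 7 6 8 3).
Continuing from each remaining unvisited element yields (1 4 2 7 6 8 3).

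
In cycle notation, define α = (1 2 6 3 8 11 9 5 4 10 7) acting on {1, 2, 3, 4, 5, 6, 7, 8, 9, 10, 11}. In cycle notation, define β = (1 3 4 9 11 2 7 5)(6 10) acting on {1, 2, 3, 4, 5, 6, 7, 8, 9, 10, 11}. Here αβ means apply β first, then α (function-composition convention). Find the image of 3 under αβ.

10

β(3) = 4, then α(4) = 10; composing gives (αβ)(3) = 10.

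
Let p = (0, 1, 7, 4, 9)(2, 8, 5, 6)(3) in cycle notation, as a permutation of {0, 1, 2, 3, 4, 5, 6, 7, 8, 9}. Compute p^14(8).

8 lies in the 4-cycle (2, 8, 5, 6).
Powers repeat with period 4 on this cycle, and 14 mod 4 = 2, so p^14(8) = p^2(8).
Stepping 2 places around the cycle: 8 → 5 → 6.

6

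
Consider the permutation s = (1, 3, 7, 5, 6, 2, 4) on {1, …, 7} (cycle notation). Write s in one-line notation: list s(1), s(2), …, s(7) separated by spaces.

Each element maps to the next entry in its cycle (wrapping to the front): 1→3, 2→4, 3→7, 4→1, 5→6, 6→2, 7→5.
Listing these in domain order gives 3 4 7 1 6 2 5.

3 4 7 1 6 2 5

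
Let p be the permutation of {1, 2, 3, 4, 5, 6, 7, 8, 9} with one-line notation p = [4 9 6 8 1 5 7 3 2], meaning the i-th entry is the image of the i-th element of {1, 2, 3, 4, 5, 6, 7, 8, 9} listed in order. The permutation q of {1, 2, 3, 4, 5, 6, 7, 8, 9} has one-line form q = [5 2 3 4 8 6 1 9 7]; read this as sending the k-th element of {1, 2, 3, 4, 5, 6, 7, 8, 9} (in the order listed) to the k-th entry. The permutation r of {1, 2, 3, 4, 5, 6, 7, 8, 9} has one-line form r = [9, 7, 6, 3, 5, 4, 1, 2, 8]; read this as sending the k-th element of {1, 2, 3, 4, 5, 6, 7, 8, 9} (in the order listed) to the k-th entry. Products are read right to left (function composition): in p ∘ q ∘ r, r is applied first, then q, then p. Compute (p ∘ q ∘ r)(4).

6

(p ∘ q ∘ r)(4) = p(q(r(4))). r(4) = 3, then q(3) = 3, then p(3) = 6, so the result is 6.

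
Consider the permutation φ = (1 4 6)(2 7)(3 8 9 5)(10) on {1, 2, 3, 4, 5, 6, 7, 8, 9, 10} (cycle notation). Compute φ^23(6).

4

6 lies in the 3-cycle (1 4 6).
On a 3-cycle, φ^3 is the identity, so φ^23 = φ^2 there (23 ≡ 2 mod 3).
Stepping 2 places around the cycle: 6 → 1 → 4.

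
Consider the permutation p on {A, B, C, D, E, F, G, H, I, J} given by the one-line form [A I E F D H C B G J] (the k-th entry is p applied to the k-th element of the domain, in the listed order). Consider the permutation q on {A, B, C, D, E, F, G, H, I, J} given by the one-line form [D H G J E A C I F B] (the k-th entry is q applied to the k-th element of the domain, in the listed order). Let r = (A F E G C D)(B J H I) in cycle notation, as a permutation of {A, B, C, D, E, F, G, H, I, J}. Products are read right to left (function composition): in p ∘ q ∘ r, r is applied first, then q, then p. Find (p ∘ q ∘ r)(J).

Chase J: r(J) = H; q(H) = I; p(I) = G. Hence (p ∘ q ∘ r)(J) = G.

G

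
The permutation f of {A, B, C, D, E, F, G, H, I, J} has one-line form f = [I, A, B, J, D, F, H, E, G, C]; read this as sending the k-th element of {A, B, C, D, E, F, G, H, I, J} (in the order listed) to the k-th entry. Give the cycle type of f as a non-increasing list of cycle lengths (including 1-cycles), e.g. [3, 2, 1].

[9, 1]

The disjoint cycles are (A I G H E D J C B)(F), with lengths 9, 1 in non-increasing order.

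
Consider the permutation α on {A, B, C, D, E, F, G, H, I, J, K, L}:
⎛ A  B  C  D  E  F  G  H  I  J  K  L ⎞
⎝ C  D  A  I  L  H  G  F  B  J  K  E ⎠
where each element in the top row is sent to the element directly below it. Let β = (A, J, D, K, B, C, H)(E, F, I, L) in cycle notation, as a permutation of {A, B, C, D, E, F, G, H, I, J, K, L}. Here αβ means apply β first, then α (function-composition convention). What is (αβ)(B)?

A

(αβ)(B) = α(β(B)). β(B) = C, then α(C) = A. So (αβ)(B) = A.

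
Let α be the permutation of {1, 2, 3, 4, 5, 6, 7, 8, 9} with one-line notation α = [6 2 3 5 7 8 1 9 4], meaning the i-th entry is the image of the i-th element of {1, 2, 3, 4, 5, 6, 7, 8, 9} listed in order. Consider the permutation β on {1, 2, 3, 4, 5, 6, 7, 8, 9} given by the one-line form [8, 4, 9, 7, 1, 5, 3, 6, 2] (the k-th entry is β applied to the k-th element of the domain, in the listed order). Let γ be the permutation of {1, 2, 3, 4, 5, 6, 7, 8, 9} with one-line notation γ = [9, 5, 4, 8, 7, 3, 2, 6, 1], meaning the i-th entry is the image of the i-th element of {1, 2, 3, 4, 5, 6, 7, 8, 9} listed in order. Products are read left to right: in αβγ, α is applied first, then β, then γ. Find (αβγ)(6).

Chase 6: α(6) = 8; β(8) = 6; γ(6) = 3. Hence (αβγ)(6) = 3.

3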